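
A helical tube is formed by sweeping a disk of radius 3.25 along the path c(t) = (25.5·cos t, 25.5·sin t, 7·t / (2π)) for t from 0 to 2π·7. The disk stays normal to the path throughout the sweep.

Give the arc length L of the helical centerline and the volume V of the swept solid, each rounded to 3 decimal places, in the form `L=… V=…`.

L=1122.618 V=37251.930

2πR = 2π·25.5 = 160.221225
per-turn = √(160.221225² + 7²) = √(25670.8410 + 49) = √25719.8410 = 160.374066
L = 7 × 160.374066 = 1122.618462
V = π·3.25² × L = 33.183072 × 1122.618462 = 37251.929707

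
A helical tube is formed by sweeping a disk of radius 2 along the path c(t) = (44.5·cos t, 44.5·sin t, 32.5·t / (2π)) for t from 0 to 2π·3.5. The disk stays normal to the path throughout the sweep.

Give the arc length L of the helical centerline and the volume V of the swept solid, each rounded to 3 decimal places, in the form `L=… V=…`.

2πR = 2π·44.5 = 279.601746
per-turn = √(279.601746² + 32.5²) = √(78177.1365 + 1056.25) = √79233.3865 = 281.484256
L = 3.5 × 281.484256 = 985.194897
V = π·2² × L = 12.566371 × 985.194897 = 12380.324197

L=985.195 V=12380.324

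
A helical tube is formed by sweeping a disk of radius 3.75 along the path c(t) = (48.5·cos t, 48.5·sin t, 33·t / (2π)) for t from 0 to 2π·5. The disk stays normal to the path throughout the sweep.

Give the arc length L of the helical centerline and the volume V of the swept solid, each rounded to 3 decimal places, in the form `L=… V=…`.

2πR = 2π·48.5 = 304.734487
per-turn = √(304.734487² + 33²) = √(92863.1078 + 1089) = √93952.1078 = 306.516081
L = 5 × 306.516081 = 1532.580404
V = π·3.75² × L = 44.178647 × 1532.580404 = 67707.328202

L=1532.580 V=67707.328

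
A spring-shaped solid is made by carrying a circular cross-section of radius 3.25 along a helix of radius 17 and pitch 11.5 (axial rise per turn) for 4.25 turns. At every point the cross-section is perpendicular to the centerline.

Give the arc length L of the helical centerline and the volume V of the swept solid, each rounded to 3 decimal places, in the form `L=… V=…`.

L=456.584 V=15150.846

2πR = 2π·17 = 106.814150
per-turn = √(106.814150² + 11.5²) = √(11409.2627 + 132.25) = √11541.5127 = 107.431432
L = 4.25 × 107.431432 = 456.583588
V = π·3.25² × L = 33.183072 × 456.583588 = 15150.846262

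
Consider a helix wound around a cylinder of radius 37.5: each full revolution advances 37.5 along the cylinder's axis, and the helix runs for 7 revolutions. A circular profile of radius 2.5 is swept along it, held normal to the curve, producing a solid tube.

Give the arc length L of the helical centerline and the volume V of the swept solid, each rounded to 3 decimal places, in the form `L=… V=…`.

L=1670.095 V=32792.231

2πR = 2π·37.5 = 235.619449
per-turn = √(235.619449² + 37.5²) = √(55516.5248 + 1406.25) = √56922.7748 = 238.584942
L = 7 × 238.584942 = 1670.094597
V = π·2.5² × L = 19.634954 × 1670.094597 = 32792.230730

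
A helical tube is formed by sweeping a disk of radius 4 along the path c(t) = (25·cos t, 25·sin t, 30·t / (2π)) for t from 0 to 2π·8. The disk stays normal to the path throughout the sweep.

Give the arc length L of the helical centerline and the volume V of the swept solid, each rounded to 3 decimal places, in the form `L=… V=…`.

L=1279.350 V=64307.151

2πR = 2π·25 = 157.079633
per-turn = √(157.079633² + 30²) = √(24674.0110 + 900) = √25574.0110 = 159.918764
L = 8 × 159.918764 = 1279.350110
V = π·4² × L = 50.265482 × 1279.350110 = 64307.150515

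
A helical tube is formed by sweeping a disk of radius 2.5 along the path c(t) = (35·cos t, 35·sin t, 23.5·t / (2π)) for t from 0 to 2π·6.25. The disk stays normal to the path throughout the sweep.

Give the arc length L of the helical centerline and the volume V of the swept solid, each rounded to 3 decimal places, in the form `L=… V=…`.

L=1382.272 V=27140.850

2πR = 2π·35 = 219.911486
per-turn = √(219.911486² + 23.5²) = √(48361.0616 + 552.25) = √48913.3116 = 221.163540
L = 6.25 × 221.163540 = 1382.272127
V = π·2.5² × L = 19.634954 × 1382.272127 = 27140.849746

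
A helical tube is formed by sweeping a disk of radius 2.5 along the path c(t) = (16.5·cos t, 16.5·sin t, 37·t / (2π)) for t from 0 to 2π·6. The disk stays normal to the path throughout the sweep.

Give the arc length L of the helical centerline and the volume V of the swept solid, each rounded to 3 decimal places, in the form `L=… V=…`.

L=660.463 V=12968.170

2πR = 2π·16.5 = 103.672558
per-turn = √(103.672558² + 37²) = √(10747.9992 + 1369) = √12116.9992 = 110.077242
L = 6 × 110.077242 = 660.463452
V = π·2.5² × L = 19.634954 × 660.463452 = 12968.169548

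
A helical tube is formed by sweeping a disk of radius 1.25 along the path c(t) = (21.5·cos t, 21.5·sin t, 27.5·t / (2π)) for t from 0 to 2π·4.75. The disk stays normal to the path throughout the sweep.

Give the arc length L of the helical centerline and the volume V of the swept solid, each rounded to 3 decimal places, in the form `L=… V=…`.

2πR = 2π·21.5 = 135.088484
per-turn = √(135.088484² + 27.5²) = √(18248.8985 + 756.25) = √19005.1485 = 137.859162
L = 4.75 × 137.859162 = 654.831019
V = π·1.25² × L = 4.908739 × 654.831019 = 3214.394249

L=654.831 V=3214.394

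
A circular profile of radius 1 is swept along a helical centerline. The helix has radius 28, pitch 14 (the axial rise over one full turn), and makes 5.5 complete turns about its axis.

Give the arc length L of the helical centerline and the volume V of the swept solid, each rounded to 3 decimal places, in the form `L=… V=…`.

L=970.669 V=3049.448

2πR = 2π·28 = 175.929189
per-turn = √(175.929189² + 14²) = √(30951.0794 + 196) = √31147.0794 = 176.485352
L = 5.5 × 176.485352 = 970.669435
V = π·1² × L = 3.141593 × 970.669435 = 3049.447966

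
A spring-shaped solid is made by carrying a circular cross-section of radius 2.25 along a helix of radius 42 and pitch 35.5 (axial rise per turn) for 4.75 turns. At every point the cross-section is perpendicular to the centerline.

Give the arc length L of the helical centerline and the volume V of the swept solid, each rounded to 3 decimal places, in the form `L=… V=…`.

L=1264.787 V=20115.563

2πR = 2π·42 = 263.893783
per-turn = √(263.893783² + 35.5²) = √(69639.9287 + 1260.25) = √70900.1787 = 266.270875
L = 4.75 × 266.270875 = 1264.786654
V = π·2.25² × L = 15.904313 × 1264.786654 = 20115.562586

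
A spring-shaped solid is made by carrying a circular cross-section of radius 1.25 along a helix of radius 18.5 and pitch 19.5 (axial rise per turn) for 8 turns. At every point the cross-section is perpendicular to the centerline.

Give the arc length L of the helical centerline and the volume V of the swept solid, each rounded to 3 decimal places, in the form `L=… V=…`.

L=942.906 V=4628.478

2πR = 2π·18.5 = 116.238928
per-turn = √(116.238928² + 19.5²) = √(13511.4884 + 380.25) = √13891.7384 = 117.863219
L = 8 × 117.863219 = 942.905753
V = π·1.25² × L = 4.908739 × 942.905753 = 4628.477792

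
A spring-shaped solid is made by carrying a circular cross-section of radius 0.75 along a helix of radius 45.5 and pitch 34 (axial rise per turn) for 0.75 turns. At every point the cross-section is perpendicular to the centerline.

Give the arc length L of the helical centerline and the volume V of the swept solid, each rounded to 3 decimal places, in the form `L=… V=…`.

2πR = 2π·45.5 = 285.884931
per-turn = √(285.884931² + 34²) = √(81730.1940 + 1156) = √82886.1940 = 287.899625
L = 0.75 × 287.899625 = 215.924719
V = π·0.75² × L = 1.767146 × 215.924719 = 381.570474

L=215.925 V=381.570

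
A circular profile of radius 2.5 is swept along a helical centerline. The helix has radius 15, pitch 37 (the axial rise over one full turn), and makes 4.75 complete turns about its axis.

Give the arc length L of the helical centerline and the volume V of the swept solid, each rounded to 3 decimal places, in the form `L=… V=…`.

2πR = 2π·15 = 94.247780
per-turn = √(94.247780² + 37²) = √(8882.6440 + 1369) = √10251.6440 = 101.250402
L = 4.75 × 101.250402 = 480.939411
V = π·2.5² × L = 19.634954 × 480.939411 = 9443.223249

L=480.939 V=9443.223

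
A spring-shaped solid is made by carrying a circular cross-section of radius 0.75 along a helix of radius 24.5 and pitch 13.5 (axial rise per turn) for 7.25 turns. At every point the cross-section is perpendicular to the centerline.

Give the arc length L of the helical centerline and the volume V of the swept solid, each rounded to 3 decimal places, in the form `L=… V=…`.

L=1120.334 V=1979.794

2πR = 2π·24.5 = 153.938040
per-turn = √(153.938040² + 13.5²) = √(23696.9202 + 182.25) = √23879.1702 = 154.528865
L = 7.25 × 154.528865 = 1120.334272
V = π·0.75² × L = 1.767146 × 1120.334272 = 1979.794080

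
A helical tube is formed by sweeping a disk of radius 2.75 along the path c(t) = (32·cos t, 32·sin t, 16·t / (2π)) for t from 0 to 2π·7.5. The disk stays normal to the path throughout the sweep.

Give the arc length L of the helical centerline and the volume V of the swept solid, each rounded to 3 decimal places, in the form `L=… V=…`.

2πR = 2π·32 = 201.061930
per-turn = √(201.061930² + 16²) = √(40425.8996 + 256) = √40681.8996 = 201.697545
L = 7.5 × 201.697545 = 1512.731587
V = π·2.75² × L = 23.758294 × 1512.731587 = 35939.922455

L=1512.732 V=35939.922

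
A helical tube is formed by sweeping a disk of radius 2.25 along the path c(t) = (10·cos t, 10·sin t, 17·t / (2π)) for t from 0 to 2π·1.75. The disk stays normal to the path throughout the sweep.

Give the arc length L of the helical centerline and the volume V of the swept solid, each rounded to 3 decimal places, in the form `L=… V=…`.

2πR = 2π·10 = 62.831853
per-turn = √(62.831853² + 17²) = √(3947.8418 + 289) = √4236.8418 = 65.091027
L = 1.75 × 65.091027 = 113.909297
V = π·2.25² × L = 15.904313 × 113.909297 = 1811.649088

L=113.909 V=1811.649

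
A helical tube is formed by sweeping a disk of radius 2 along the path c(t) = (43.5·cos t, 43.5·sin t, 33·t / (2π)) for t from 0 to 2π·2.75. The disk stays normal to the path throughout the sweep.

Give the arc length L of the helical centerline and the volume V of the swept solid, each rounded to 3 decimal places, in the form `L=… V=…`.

L=757.085 V=9513.807

2πR = 2π·43.5 = 273.318561
per-turn = √(273.318561² + 33²) = √(74703.0357 + 1089) = √75792.0357 = 275.303534
L = 2.75 × 275.303534 = 757.084718
V = π·2² × L = 12.566371 × 757.084718 = 9513.807152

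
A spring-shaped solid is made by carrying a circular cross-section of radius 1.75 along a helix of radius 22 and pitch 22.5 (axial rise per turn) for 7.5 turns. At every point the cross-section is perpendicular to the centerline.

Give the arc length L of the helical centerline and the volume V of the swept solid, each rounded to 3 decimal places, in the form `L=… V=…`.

L=1050.370 V=10105.741

2πR = 2π·22 = 138.230077
per-turn = √(138.230077² + 22.5²) = √(19107.5541 + 506.25) = √19613.8041 = 140.049292
L = 7.5 × 140.049292 = 1050.369688
V = π·1.75² × L = 9.621128 × 1050.369688 = 10105.740694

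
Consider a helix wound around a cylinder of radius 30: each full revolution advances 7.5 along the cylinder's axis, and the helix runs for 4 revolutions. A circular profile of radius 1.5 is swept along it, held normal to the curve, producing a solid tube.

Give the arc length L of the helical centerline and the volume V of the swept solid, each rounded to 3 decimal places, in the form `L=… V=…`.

L=754.579 V=5333.803

2πR = 2π·30 = 188.495559
per-turn = √(188.495559² + 7.5²) = √(35530.5758 + 56.25) = √35586.8258 = 188.644708
L = 4 × 188.644708 = 754.578832
V = π·1.5² × L = 7.068583 × 754.578832 = 5333.803458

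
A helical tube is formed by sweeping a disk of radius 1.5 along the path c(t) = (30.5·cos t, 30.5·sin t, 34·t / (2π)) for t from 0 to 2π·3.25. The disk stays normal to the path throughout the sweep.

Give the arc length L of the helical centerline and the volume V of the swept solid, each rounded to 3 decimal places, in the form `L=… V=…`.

2πR = 2π·30.5 = 191.637152
per-turn = √(191.637152² + 34²) = √(36724.7980 + 1156) = √37880.7980 = 194.629900
L = 3.25 × 194.629900 = 632.547175
V = π·1.5² × L = 7.068583 × 632.547175 = 4471.212506

L=632.547 V=4471.213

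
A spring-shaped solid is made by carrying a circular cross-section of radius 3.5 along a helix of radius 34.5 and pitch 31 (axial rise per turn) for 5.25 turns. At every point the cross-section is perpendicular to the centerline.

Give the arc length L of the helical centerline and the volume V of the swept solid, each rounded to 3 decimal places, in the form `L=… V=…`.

2πR = 2π·34.5 = 216.769893
per-turn = √(216.769893² + 31²) = √(46989.1866 + 961) = √47950.1866 = 218.975310
L = 5.25 × 218.975310 = 1149.620379
V = π·3.5² × L = 38.484510 × 1149.620379 = 44242.576997

L=1149.620 V=44242.577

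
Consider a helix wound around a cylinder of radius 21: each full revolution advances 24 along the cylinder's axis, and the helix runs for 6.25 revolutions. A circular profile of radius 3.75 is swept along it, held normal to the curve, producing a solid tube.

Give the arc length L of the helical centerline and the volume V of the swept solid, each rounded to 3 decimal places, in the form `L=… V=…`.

2πR = 2π·21 = 131.946891
per-turn = √(131.946891² + 24²) = √(17409.9822 + 576) = √17985.9822 = 134.111827
L = 6.25 × 134.111827 = 838.198919
V = π·3.75² × L = 44.178647 × 838.198919 = 37030.493911

L=838.199 V=37030.494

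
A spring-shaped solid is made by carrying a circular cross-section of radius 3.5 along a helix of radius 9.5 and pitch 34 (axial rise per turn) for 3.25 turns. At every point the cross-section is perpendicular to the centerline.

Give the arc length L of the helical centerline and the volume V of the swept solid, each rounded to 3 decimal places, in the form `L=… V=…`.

2πR = 2π·9.5 = 59.690260
per-turn = √(59.690260² + 34²) = √(3562.9272 + 1156) = √4718.9272 = 68.694448
L = 3.25 × 68.694448 = 223.256956
V = π·3.5² × L = 38.484510 × 223.256956 = 8591.934560

L=223.257 V=8591.935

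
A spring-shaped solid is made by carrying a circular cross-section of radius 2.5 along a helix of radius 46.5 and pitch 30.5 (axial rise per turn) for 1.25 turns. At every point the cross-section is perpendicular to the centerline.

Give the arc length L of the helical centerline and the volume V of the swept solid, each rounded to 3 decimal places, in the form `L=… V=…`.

L=367.195 V=7209.852

2πR = 2π·46.5 = 292.168117
per-turn = √(292.168117² + 30.5²) = √(85362.2085 + 930.25) = √86292.4585 = 293.755780
L = 1.25 × 293.755780 = 367.194725
V = π·2.5² × L = 19.634954 × 367.194725 = 7209.851573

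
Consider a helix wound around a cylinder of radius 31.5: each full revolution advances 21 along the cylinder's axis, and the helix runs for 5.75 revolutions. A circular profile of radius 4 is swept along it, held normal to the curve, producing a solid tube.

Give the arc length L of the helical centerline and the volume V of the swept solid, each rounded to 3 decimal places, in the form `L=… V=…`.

2πR = 2π·31.5 = 197.920337
per-turn = √(197.920337² + 21²) = √(39172.4599 + 441) = √39613.4599 = 199.031304
L = 5.75 × 199.031304 = 1144.429996
V = π·4² × L = 50.265482 × 1144.429996 = 57525.325913

L=1144.430 V=57525.326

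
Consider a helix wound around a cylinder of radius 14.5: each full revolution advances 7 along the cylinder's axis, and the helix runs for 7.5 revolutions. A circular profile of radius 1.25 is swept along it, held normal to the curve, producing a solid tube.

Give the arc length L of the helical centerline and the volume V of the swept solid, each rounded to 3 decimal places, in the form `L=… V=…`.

2πR = 2π·14.5 = 91.106187
per-turn = √(91.106187² + 7²) = √(8300.3373 + 49) = √8349.3373 = 91.374708
L = 7.5 × 91.374708 = 685.310312
V = π·1.25² × L = 4.908739 × 685.310312 = 3364.009126

L=685.310 V=3364.009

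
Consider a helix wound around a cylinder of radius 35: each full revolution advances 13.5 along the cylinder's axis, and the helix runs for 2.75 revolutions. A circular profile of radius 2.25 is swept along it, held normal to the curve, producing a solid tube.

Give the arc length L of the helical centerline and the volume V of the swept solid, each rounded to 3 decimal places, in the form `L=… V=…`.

L=605.895 V=9636.344

2πR = 2π·35 = 219.911486
per-turn = √(219.911486² + 13.5²) = √(48361.0616 + 182.25) = √48543.3116 = 220.325467
L = 2.75 × 220.325467 = 605.895035
V = π·2.25² × L = 15.904313 × 605.895035 = 9636.344170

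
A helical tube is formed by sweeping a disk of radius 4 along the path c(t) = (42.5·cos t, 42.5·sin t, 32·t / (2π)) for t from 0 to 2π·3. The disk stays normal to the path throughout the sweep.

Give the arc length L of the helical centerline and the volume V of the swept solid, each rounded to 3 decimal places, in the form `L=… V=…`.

2πR = 2π·42.5 = 267.035376
per-turn = √(267.035376² + 32²) = √(71307.8918 + 1024) = √72331.8918 = 268.945890
L = 3 × 268.945890 = 806.837670
V = π·4² × L = 50.265482 × 806.837670 = 40556.084761

L=806.838 V=40556.085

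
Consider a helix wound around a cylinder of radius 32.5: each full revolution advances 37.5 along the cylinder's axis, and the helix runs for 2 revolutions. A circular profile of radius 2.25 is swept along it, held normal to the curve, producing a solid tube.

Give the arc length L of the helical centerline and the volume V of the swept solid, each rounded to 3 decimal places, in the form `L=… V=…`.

L=415.236 V=6604.050

2πR = 2π·32.5 = 204.203522
per-turn = √(204.203522² + 37.5²) = √(41699.0786 + 1406.25) = √43105.3286 = 207.618228
L = 2 × 207.618228 = 415.236456
V = π·2.25² × L = 15.904313 × 415.236456 = 6604.050486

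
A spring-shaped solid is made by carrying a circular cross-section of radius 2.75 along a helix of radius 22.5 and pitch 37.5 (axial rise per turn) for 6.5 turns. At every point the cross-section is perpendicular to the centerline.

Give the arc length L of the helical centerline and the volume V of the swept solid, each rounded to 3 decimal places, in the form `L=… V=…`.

L=950.695 V=22586.885

2πR = 2π·22.5 = 141.371669
per-turn = √(141.371669² + 37.5²) = √(19985.9489 + 1406.25) = √21392.1989 = 146.260722
L = 6.5 × 146.260722 = 950.694695
V = π·2.75² × L = 23.758294 × 950.694695 = 22586.884501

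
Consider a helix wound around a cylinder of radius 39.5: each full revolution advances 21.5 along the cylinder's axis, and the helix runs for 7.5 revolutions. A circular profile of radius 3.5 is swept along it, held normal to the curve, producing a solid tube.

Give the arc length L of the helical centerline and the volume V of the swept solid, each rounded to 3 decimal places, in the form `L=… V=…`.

L=1868.365 V=71903.113

2πR = 2π·39.5 = 248.185820
per-turn = √(248.185820² + 21.5²) = √(61596.2011 + 462.25) = √62058.4511 = 249.115337
L = 7.5 × 249.115337 = 1868.365027
V = π·3.5² × L = 38.484510 × 1868.365027 = 71903.112561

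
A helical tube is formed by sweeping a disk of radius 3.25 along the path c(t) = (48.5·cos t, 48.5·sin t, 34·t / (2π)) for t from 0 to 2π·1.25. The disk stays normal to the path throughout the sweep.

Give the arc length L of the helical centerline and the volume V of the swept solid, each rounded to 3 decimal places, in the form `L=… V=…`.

2πR = 2π·48.5 = 304.734487
per-turn = √(304.734487² + 34²) = √(92863.1078 + 1156) = √94019.1078 = 306.625354
L = 1.25 × 306.625354 = 383.281693
V = π·3.25² × L = 33.183072 × 383.281693 = 12718.464160

L=383.282 V=12718.464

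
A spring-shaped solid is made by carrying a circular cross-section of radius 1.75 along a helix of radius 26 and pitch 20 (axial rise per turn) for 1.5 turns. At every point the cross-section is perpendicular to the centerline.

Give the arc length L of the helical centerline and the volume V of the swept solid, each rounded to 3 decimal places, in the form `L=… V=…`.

2πR = 2π·26 = 163.362818
per-turn = √(163.362818² + 20²) = √(26687.4103 + 400) = √27087.4103 = 164.582533
L = 1.5 × 164.582533 = 246.873800
V = π·1.75² × L = 9.621128 × 246.873800 = 2375.204308

L=246.874 V=2375.204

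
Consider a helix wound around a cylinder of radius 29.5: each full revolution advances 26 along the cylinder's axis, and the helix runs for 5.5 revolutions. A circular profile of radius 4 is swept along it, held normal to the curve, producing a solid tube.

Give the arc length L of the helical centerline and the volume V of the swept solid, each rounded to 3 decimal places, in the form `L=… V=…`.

L=1029.427 V=51744.666

2πR = 2π·29.5 = 185.353967
per-turn = √(185.353967² + 26²) = √(34356.0929 + 676) = √35032.0929 = 187.168622
L = 5.5 × 187.168622 = 1029.427419
V = π·4² × L = 50.265482 × 1029.427419 = 51744.665867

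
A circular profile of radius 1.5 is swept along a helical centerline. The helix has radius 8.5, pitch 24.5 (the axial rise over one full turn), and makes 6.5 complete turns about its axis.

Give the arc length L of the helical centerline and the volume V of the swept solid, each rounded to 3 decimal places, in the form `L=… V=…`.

2πR = 2π·8.5 = 53.407075
per-turn = √(53.407075² + 24.5²) = √(2852.3157 + 600.25) = √3452.5657 = 58.758537
L = 6.5 × 58.758537 = 381.930491
V = π·1.5² × L = 7.068583 × 381.930491 = 2699.707553

L=381.930 V=2699.708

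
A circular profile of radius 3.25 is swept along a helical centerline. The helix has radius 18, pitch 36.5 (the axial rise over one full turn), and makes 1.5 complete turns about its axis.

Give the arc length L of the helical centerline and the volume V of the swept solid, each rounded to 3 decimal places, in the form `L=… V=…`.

2πR = 2π·18 = 113.097336
per-turn = √(113.097336² + 36.5²) = √(12791.0073 + 1332.25) = √14123.2573 = 118.841311
L = 1.5 × 118.841311 = 178.261967
V = π·3.25² × L = 33.183072 × 178.261967 = 5915.279763

L=178.262 V=5915.280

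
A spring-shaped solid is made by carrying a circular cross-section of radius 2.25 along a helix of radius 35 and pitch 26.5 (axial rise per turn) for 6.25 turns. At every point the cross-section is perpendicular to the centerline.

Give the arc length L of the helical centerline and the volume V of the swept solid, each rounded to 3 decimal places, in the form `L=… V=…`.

L=1384.390 V=22017.771

2πR = 2π·35 = 219.911486
per-turn = √(219.911486² + 26.5²) = √(48361.0616 + 702.25) = √49063.3116 = 221.502396
L = 6.25 × 221.502396 = 1384.389977
V = π·2.25² × L = 15.904313 × 1384.389977 = 22017.771241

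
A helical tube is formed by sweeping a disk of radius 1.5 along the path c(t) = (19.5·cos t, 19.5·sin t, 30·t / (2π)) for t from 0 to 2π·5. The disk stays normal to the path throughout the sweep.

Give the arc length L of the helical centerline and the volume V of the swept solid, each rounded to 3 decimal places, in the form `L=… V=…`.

L=630.707 V=4458.207

2πR = 2π·19.5 = 122.522113
per-turn = √(122.522113² + 30²) = √(15011.6683 + 900) = √15911.6683 = 126.141461
L = 5 × 126.141461 = 630.707307
V = π·1.5² × L = 7.068583 × 630.707307 = 4458.207246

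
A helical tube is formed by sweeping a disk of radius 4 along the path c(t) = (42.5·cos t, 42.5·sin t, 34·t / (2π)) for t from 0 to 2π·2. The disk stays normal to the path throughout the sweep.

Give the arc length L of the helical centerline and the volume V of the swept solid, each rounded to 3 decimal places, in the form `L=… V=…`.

L=538.382 V=27062.049

2πR = 2π·42.5 = 267.035376
per-turn = √(267.035376² + 34²) = √(71307.8918 + 1156) = √72463.8918 = 269.191181
L = 2 × 269.191181 = 538.382362
V = π·4² × L = 50.265482 × 538.382362 = 27062.049148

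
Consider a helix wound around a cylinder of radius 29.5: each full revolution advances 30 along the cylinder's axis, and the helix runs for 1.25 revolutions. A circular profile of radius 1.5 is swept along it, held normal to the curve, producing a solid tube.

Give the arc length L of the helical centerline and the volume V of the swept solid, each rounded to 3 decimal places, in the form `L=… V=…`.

2πR = 2π·29.5 = 185.353967
per-turn = √(185.353967² + 30²) = √(34356.0929 + 900) = √35256.0929 = 187.766059
L = 1.25 × 187.766059 = 234.707574
V = π·1.5² × L = 7.068583 × 234.707574 = 1659.050076

L=234.708 V=1659.050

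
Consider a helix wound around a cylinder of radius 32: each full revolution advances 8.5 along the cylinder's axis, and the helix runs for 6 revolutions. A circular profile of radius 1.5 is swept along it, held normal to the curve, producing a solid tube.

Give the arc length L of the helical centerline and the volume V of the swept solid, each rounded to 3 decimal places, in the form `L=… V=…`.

L=1207.449 V=8534.955

2πR = 2π·32 = 201.061930
per-turn = √(201.061930² + 8.5²) = √(40425.8996 + 72.25) = √40498.1496 = 201.241521
L = 6 × 201.241521 = 1207.449124
V = π·1.5² × L = 7.068583 × 1207.449124 = 8534.954918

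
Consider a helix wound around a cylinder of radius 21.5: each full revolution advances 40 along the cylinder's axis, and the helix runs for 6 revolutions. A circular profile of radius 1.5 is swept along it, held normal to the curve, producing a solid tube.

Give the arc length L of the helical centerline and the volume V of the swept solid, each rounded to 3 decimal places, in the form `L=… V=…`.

L=845.317 V=5975.192

2πR = 2π·21.5 = 135.088484
per-turn = √(135.088484² + 40²) = √(18248.8985 + 1600) = √19848.8985 = 140.886119
L = 6 × 140.886119 = 845.316714
V = π·1.5² × L = 7.068583 × 845.316714 = 5975.191754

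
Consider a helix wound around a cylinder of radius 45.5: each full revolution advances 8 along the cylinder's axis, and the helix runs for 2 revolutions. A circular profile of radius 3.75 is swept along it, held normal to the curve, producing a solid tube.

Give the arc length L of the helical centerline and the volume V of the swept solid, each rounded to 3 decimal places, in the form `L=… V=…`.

L=571.994 V=25269.907

2πR = 2π·45.5 = 285.884931
per-turn = √(285.884931² + 8²) = √(81730.1940 + 64) = √81794.1940 = 285.996843
L = 2 × 285.996843 = 571.993685
V = π·3.75² × L = 44.178647 × 571.993685 = 25269.906939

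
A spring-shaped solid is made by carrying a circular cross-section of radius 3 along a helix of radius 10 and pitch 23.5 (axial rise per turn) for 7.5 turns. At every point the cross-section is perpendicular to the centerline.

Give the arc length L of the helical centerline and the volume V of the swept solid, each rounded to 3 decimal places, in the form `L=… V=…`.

L=503.120 V=14225.395

2πR = 2π·10 = 62.831853
per-turn = √(62.831853² + 23.5²) = √(3947.8418 + 552.25) = √4500.0918 = 67.082723
L = 7.5 × 67.082723 = 503.120424
V = π·3² × L = 28.274334 × 503.120424 = 14225.394865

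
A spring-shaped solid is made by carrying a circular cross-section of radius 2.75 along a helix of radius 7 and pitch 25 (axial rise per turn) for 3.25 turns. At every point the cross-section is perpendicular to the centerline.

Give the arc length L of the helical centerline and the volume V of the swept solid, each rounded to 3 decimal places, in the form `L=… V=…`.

2πR = 2π·7 = 43.982297
per-turn = √(43.982297² + 25²) = √(1934.4425 + 625) = √2559.4425 = 50.590933
L = 3.25 × 50.590933 = 164.420531
V = π·2.75² × L = 23.758294 × 164.420531 = 3906.351388

L=164.421 V=3906.351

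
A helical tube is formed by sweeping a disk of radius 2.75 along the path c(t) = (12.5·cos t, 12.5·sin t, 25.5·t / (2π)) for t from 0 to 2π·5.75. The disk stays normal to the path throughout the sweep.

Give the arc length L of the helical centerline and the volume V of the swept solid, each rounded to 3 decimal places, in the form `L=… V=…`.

2πR = 2π·12.5 = 78.539816
per-turn = √(78.539816² + 25.5²) = √(6168.5028 + 650.25) = √6818.7528 = 82.575739
L = 5.75 × 82.575739 = 474.810502
V = π·2.75² × L = 23.758294 × 474.810502 = 11280.687711

L=474.811 V=11280.688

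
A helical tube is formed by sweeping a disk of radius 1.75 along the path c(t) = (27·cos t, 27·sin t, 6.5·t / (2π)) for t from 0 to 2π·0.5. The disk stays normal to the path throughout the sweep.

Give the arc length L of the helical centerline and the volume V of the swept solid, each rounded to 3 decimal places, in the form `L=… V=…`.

L=84.885 V=816.692

2πR = 2π·27 = 169.646003
per-turn = √(169.646003² + 6.5²) = √(28779.7664 + 42.25) = √28822.0164 = 169.770482
L = 0.5 × 169.770482 = 84.885241
V = π·1.75² × L = 9.621128 × 84.885241 = 816.691725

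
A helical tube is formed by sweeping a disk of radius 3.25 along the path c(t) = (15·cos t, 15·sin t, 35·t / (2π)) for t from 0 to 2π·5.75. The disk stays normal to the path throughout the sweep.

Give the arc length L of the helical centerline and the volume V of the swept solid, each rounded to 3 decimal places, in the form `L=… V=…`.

L=578.086 V=19182.686

2πR = 2π·15 = 94.247780
per-turn = √(94.247780² + 35²) = √(8882.6440 + 1225) = √10107.6440 = 100.536779
L = 5.75 × 100.536779 = 578.086480
V = π·3.25² × L = 33.183072 × 578.086480 = 19182.685524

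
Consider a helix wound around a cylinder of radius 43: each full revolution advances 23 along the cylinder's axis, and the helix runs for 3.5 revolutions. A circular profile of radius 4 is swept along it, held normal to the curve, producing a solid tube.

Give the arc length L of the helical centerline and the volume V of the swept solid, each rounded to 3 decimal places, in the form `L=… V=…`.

L=949.040 V=47703.936

2πR = 2π·43 = 270.176968
per-turn = √(270.176968² + 23²) = √(72995.5942 + 529) = √73524.5942 = 271.154189
L = 3.5 × 271.154189 = 949.039661
V = π·4² × L = 50.265482 × 949.039661 = 47703.936436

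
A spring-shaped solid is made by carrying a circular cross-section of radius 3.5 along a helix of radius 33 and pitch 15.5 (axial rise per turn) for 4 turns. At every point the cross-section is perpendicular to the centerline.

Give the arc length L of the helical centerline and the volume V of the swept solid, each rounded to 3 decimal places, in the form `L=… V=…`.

2πR = 2π·33 = 207.345115
per-turn = √(207.345115² + 15.5²) = √(42991.9968 + 240.25) = √43232.2468 = 207.923656
L = 4 × 207.923656 = 831.694624
V = π·3.5² × L = 38.484510 × 831.694624 = 32007.360097

L=831.695 V=32007.360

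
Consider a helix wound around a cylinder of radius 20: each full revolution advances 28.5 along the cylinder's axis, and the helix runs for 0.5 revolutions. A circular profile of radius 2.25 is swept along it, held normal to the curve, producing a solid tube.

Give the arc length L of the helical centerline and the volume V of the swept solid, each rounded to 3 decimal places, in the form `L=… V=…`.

L=64.428 V=1024.675

2πR = 2π·20 = 125.663706
per-turn = √(125.663706² + 28.5²) = √(15791.3670 + 812.25) = √16603.6170 = 128.855023
L = 0.5 × 128.855023 = 64.427512
V = π·2.25² × L = 15.904313 × 64.427512 = 1024.675299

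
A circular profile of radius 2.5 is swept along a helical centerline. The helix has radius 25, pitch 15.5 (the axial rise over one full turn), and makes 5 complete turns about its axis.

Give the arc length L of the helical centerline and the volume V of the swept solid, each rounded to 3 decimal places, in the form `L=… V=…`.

2πR = 2π·25 = 157.079633
per-turn = √(157.079633² + 15.5²) = √(24674.0110 + 240.25) = √24914.2610 = 157.842520
L = 5 × 157.842520 = 789.212598
V = π·2.5² × L = 19.634954 × 789.212598 = 15496.153128

L=789.213 V=15496.153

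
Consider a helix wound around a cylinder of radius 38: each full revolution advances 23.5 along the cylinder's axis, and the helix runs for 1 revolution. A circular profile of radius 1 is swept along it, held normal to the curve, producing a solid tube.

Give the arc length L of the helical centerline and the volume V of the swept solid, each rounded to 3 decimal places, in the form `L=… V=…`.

2πR = 2π·38 = 238.761042
per-turn = √(238.761042² + 23.5²) = √(57006.8350 + 552.25) = √57559.0850 = 239.914745
L = 1 × 239.914745 = 239.914745
V = π·1² × L = 3.141593 × 239.914745 = 753.714401

L=239.915 V=753.714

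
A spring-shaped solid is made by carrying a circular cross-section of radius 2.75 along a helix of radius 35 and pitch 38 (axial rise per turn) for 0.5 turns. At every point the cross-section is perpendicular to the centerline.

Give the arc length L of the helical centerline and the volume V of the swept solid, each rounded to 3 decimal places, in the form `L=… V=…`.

L=111.585 V=2651.075

2πR = 2π·35 = 219.911486
per-turn = √(219.911486² + 38²) = √(48361.0616 + 1444) = √49805.0616 = 223.170476
L = 0.5 × 223.170476 = 111.585238
V = π·2.75² × L = 23.758294 × 111.585238 = 2651.074945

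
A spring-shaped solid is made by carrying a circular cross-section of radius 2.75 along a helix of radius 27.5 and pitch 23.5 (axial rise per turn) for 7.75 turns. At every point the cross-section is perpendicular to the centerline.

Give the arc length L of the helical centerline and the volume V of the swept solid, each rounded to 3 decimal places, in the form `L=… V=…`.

L=1351.432 V=32107.721

2πR = 2π·27.5 = 172.787596
per-turn = √(172.787596² + 23.5²) = √(29855.5533 + 552.25) = √30407.8033 = 174.378334
L = 7.75 × 174.378334 = 1351.432087
V = π·2.75² × L = 23.758294 × 1351.432087 = 32107.721449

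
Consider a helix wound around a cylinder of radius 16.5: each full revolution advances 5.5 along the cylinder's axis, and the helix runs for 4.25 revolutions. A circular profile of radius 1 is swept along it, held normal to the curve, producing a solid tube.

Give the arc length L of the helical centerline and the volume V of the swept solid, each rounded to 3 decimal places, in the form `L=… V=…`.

L=441.228 V=1386.159

2πR = 2π·16.5 = 103.672558
per-turn = √(103.672558² + 5.5²) = √(10747.9992 + 30.25) = √10778.2492 = 103.818347
L = 4.25 × 103.818347 = 441.227975
V = π·1² × L = 3.141593 × 441.227975 = 1386.158565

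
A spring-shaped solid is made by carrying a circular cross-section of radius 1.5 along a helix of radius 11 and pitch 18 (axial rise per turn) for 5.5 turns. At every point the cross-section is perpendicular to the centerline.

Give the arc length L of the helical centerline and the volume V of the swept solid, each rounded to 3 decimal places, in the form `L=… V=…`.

L=392.813 V=2776.630

2πR = 2π·11 = 69.115038
per-turn = √(69.115038² + 18²) = √(4776.8885 + 324) = √5100.8885 = 71.420505
L = 5.5 × 71.420505 = 392.812777
V = π·1.5² × L = 7.068583 × 392.812777 = 2776.629905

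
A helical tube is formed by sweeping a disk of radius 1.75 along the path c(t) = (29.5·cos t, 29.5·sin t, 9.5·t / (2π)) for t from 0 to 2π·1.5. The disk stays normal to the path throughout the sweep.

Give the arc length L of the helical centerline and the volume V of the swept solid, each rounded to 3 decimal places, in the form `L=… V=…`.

L=278.396 V=2678.482

2πR = 2π·29.5 = 185.353967
per-turn = √(185.353967² + 9.5²) = √(34356.0929 + 90.25) = √34446.3429 = 185.597260
L = 1.5 × 185.597260 = 278.395890
V = π·1.75² × L = 9.621128 × 278.395890 = 2678.482354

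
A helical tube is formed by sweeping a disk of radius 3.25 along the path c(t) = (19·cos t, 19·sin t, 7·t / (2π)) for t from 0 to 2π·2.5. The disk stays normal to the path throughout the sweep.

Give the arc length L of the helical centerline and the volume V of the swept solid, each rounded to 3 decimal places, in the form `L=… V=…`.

2πR = 2π·19 = 119.380521
per-turn = √(119.380521² + 7²) = √(14251.7088 + 49) = √14300.7088 = 119.585571
L = 2.5 × 119.585571 = 298.963927
V = π·3.25² × L = 33.183072 × 298.963927 = 9920.541640

L=298.964 V=9920.542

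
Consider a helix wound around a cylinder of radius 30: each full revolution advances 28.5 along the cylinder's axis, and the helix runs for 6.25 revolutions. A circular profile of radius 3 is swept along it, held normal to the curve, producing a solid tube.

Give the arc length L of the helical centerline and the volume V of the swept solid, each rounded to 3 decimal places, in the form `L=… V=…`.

2πR = 2π·30 = 188.495559
per-turn = √(188.495559² + 28.5²) = √(35530.5758 + 812.25) = √36342.8258 = 190.637944
L = 6.25 × 190.637944 = 1191.487152
V = π·3² × L = 28.274334 × 1191.487152 = 33688.505566

L=1191.487 V=33688.506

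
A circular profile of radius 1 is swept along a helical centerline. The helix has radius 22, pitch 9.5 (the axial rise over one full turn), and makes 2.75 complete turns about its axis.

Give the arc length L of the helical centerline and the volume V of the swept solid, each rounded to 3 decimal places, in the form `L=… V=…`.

2πR = 2π·22 = 138.230077
per-turn = √(138.230077² + 9.5²) = √(19107.5541 + 90.25) = √19197.8041 = 138.556141
L = 2.75 × 138.556141 = 381.029387
V = π·1² × L = 3.141593 × 381.029387 = 1197.039123

L=381.029 V=1197.039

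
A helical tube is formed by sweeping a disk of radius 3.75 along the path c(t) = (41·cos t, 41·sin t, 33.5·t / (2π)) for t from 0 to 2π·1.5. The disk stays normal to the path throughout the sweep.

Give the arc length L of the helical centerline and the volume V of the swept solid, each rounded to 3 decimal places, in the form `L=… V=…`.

L=389.669 V=17215.071

2πR = 2π·41 = 257.610598
per-turn = √(257.610598² + 33.5²) = √(66363.2200 + 1122.25) = √67485.4700 = 259.779657
L = 1.5 × 259.779657 = 389.669485
V = π·3.75² × L = 44.178647 × 389.669485 = 17215.070501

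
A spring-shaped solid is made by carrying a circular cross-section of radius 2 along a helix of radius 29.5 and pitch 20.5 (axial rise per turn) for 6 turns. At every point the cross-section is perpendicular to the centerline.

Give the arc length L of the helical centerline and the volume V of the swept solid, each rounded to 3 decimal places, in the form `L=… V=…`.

L=1118.905 V=14060.575

2πR = 2π·29.5 = 185.353967
per-turn = √(185.353967² + 20.5²) = √(34356.0929 + 420.25) = √34776.3429 = 186.484163
L = 6 × 186.484163 = 1118.904976
V = π·2² × L = 12.566371 × 1118.904976 = 14060.574610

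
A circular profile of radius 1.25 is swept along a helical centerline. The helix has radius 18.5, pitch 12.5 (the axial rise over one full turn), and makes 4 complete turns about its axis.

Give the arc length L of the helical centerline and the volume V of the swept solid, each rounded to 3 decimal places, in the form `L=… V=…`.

2πR = 2π·18.5 = 116.238928
per-turn = √(116.238928² + 12.5²) = √(13511.4884 + 156.25) = √13667.7384 = 116.909103
L = 4 × 116.909103 = 467.636413
V = π·1.25² × L = 4.908739 × 467.636413 = 2295.504875

L=467.636 V=2295.505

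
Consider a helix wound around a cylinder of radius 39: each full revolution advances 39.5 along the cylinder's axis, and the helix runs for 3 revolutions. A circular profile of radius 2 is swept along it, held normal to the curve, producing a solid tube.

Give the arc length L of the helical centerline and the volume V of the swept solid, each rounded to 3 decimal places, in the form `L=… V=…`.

L=744.622 V=9357.199

2πR = 2π·39 = 245.044227
per-turn = √(245.044227² + 39.5²) = √(60046.6732 + 1560.25) = √61606.9232 = 248.207420
L = 3 × 248.207420 = 744.622259
V = π·2² × L = 12.566371 × 744.622259 = 9357.199274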